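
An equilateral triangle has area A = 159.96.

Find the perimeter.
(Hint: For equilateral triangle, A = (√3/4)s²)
A = (√3/4)s²  ⇒  s² = 4A/√3 = 4·159.96/√3 = 639.84/1.73205 ≈ 369.412
s ≈ √369.412 ≈ 19.2201
Perimeter = 3s ≈ 3·19.2201 ≈ 57.6603

Perimeter = 57.66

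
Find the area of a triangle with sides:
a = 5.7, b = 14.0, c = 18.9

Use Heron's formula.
s = (5.7 + 14.0 + 18.9)/2 = 38.6/2 = 19.3
s − a = 13.6, s − b = 5.3, s − c = 0.4
s(s−a)(s−b)(s−c) = 19.3·13.6·5.3·0.4 ≈ 556.458
Area = √556.458 ≈ 23.5894

Area = 23.59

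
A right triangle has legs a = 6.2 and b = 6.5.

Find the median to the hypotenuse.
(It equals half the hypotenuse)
Hypotenuse c = √(a² + b²) = √(38.44 + 42.25) = √80.69 ≈ 8.98276
Median to hypotenuse = c/2 ≈ 8.98276/2 ≈ 4.49138

Median = 4.491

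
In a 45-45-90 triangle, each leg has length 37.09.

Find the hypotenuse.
In a 45-45-90 triangle the sides are in ratio 1 : 1 : √2, so hypotenuse = leg·√2.
Hypotenuse = 37.09·√2 ≈ 37.09·1.41421 ≈ 52.4532

Hypotenuse = 37.09√2 = 52.45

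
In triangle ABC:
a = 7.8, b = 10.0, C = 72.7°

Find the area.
Two sides and the included angle (SAS): A = ½·a·b·sin(C) = ½·7.8·10.0·sin(72.7°)
sin(72.7°) ≈ 0.954761
A ≈ ½·78·0.954761 = 39·0.954761 ≈ 37.2357

Area = 37.24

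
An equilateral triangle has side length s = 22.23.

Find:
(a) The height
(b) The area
(a) The height splits the triangle into two 30-60-90 halves: h = s·√3/2 = 22.23·1.73205/2 ≈ 38.5035/2 ≈ 19.2517
(b) Area = (√3/4)·s² = (√3/4)·22.23² = (√3/4)·494.1729 ≈ 0.433013·494.1729 ≈ 213.983

Height = 19.25, Area = 214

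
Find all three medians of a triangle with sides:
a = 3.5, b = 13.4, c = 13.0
Median formula: m_a = ½√(2b² + 2c² − a²) (and cyclically). a² = 12.25, b² = 179.56, c² = 169.
m_a = ½√(2·179.56 + 2·169 − 12.25) = ½√684.87 ≈ ½·26.17 ≈ 13.085
m_b = ½√(2·12.25 + 2·169 − 179.56) = ½√182.94 ≈ ½·13.5255 ≈ 6.76277
m_c = ½√(2·12.25 + 2·179.56 − 169) = ½√214.62 ≈ ½·14.6499 ≈ 7.32496

m_a = 13.09, m_b = 6.763, m_c = 7.325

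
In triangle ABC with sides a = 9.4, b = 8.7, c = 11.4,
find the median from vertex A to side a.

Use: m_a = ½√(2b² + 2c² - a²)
m_a = ½√(2·8.7² + 2·11.4² − 9.4²) = ½√(2·75.69 + 2·129.96 − 88.36) = ½√(151.38 + 259.92 − 88.36) = ½√322.94
√322.94 ≈ 17.9705, so m_a ≈ 8.98527

m_a = 8.985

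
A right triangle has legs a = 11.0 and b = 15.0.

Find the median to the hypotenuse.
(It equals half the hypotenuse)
Hypotenuse c = √(a² + b²) = √(121 + 225) = √346 ≈ 18.6011
Median to hypotenuse = c/2 ≈ 18.6011/2 ≈ 9.30054

Median = 9.301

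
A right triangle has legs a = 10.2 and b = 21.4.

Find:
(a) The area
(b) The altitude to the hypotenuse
(a) The legs are perpendicular, so Area = ½·a·b = ½·10.2·21.4 = ½·218.28 = 109.14
(b) Hypotenuse c = √(a² + b²) = √(104.04 + 457.96) = √562 ≈ 23.7065
    Area = ½·c·h_c  ⇒  h_c = 2·Area/c = 218.28/23.7065 ≈ 9.20759

Area = 109.14, h_c = 9.208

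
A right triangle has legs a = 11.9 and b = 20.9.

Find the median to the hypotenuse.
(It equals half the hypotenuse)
Hypotenuse c = √(a² + b²) = √(141.61 + 436.81) = √578.42 ≈ 24.0504
Median to hypotenuse = c/2 ≈ 24.0504/2 ≈ 12.0252

Median = 12.03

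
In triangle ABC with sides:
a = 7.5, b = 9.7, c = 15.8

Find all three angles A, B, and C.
Law of cosines for each angle (a² = 56.25, b² = 94.09, c² = 249.64):
cos(A) = (b² + c² − a²)/(2bc) = (94.09 + 249.64 − 56.25)/(2·9.7·15.8) = 287.48/306.52 ≈ 0.937883  ⇒  A ≈ 20.3009°
cos(B) = (a² + c² − b²)/(2ac) = (56.25 + 249.64 − 94.09)/(2·7.5·15.8) = 211.8/237 ≈ 0.893671  ⇒  B ≈ 26.6618°
cos(C) = (a² + b² − c²)/(2ab) = (56.25 + 94.09 − 249.64)/(2·7.5·9.7) = -99.3/145.5 ≈ -0.682474  ⇒  C ≈ 133.037°
Check: A + B + C ≈ 180°

A = 20.3°, B = 26.66°, C = 133°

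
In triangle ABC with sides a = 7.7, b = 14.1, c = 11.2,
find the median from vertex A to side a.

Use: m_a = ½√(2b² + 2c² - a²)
m_a = ½√(2·14.1² + 2·11.2² − 7.7²) = ½√(2·198.81 + 2·125.44 − 59.29) = ½√(397.62 + 250.88 − 59.29) = ½√589.21
√589.21 ≈ 24.2736, so m_a ≈ 12.1368

m_a = 12.14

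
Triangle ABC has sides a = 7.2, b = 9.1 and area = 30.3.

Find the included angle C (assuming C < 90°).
Area = ½·a·b·sin(C)  ⇒  sin(C) = 2·Area/(a·b) = 2·30.3/(7.2·9.1) = 60.6/65.52 ≈ 0.924908
C = arcsin(0.924908) ≈ 67.6546° (taking the acute solution since C < 90°)

C = 67.65°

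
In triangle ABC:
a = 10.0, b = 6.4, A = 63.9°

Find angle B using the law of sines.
a/sin(A) = b/sin(B)  ⇒  sin(B) = b·sin(A)/a = 6.4·sin(63.9°)/10.0
sin(63.9°) ≈ 0.898028
sin(B) ≈ 6.4·0.898028/10.0 ≈ 5.74738/10.0 ≈ 0.574738
B = arcsin(0.574738) ≈ 35.0813°
(Since b ≤ a we need B ≤ A, so the obtuse alternative 180° − 35.0813° ≈ 144.919° is rejected.)

B = 35.08°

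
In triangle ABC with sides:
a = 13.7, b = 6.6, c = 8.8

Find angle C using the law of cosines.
c² = a² + b² − 2ab·cos(C)  ⇒  cos(C) = (a² + b² − c²)/(2ab)
cos(C) = (13.7² + 6.6² − 8.8²)/(2·13.7·6.6) = (187.69 + 43.56 − 77.44)/180.84 = 153.81/180.84 ≈ 0.850531
C = arccos(0.850531) ≈ 31.7305°

C = 31.73°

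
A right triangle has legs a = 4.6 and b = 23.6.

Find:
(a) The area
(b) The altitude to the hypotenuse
(a) The legs are perpendicular, so Area = ½·a·b = ½·4.6·23.6 = ½·108.56 = 54.28
(b) Hypotenuse c = √(a² + b²) = √(21.16 + 556.96) = √578.12 ≈ 24.0441
    Area = ½·c·h_c  ⇒  h_c = 2·Area/c = 108.56/24.0441 ≈ 4.51503

Area = 54.28, h_c = 4.515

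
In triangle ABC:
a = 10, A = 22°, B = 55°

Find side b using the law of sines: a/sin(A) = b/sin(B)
a/sin(A) = b/sin(B)  ⇒  b = a·sin(B)/sin(A) = 10·sin(55°)/sin(22°)
sin(55°) ≈ 0.819152, sin(22°) ≈ 0.374607
b ≈ 10·0.819152/0.374607 ≈ 8.19152/0.374607 ≈ 21.867

b = 21.87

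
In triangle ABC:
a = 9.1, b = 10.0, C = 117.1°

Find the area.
Two sides and the included angle (SAS): A = ½·a·b·sin(C) = ½·9.1·10.0·sin(117.1°)
sin(117.1°) ≈ 0.890213
A ≈ ½·91·0.890213 = 45.5·0.890213 ≈ 40.5047

Area = 40.5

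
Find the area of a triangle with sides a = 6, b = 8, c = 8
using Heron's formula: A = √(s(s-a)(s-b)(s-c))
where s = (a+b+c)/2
s = (6 + 8 + 8)/2 = 22/2 = 11
s − a = 5, s − b = 3, s − c = 3
s(s−a)(s−b)(s−c) = 11·5·3·3 = 495
Area = √495 ≈ 22.2486

s = 11.0, Area = 22.25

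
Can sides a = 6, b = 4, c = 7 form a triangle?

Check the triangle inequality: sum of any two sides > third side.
a + b vs c: 6 + 4 = 10 > 7  ✓
a + c vs b: 6 + 7 = 13 > 4  ✓
b + c vs a: 4 + 7 = 11 > 6  ✓

Yes, triangle inequality satisfied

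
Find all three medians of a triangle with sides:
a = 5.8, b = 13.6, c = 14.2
Median formula: m_a = ½√(2b² + 2c² − a²) (and cyclically). a² = 33.64, b² = 184.96, c² = 201.64.
m_a = ½√(2·184.96 + 2·201.64 − 33.64) = ½√739.56 ≈ ½·27.1949 ≈ 13.5974
m_b = ½√(2·33.64 + 2·201.64 − 184.96) = ½√285.6 ≈ ½·16.8997 ≈ 8.44985
m_c = ½√(2·33.64 + 2·184.96 − 201.64) = ½√235.56 ≈ ½·15.348 ≈ 7.67398

m_a = 13.6, m_b = 8.45, m_c = 7.674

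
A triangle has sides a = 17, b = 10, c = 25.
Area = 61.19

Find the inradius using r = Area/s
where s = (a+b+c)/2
s = (17 + 10 + 25)/2 = 52/2 = 26
r = Area/s = 61.19/26 ≈ 2.35346

r = 2.353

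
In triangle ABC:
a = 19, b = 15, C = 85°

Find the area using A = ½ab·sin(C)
A = ½·a·b·sin(C) = ½·19·15·sin(85°)
sin(85°) ≈ 0.996195
A ≈ ½·285·0.996195 = 142.5·0.996195 ≈ 141.958

Area = 142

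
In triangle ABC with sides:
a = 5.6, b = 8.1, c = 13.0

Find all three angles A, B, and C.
Law of cosines for each angle (a² = 31.36, b² = 65.61, c² = 169):
cos(A) = (b² + c² − a²)/(2bc) = (65.61 + 169 − 31.36)/(2·8.1·13.0) = 203.25/210.6 ≈ 0.9651  ⇒  A ≈ 15.1818°
cos(B) = (a² + c² − b²)/(2ac) = (31.36 + 169 − 65.61)/(2·5.6·13.0) = 134.75/145.6 ≈ 0.925481  ⇒  B ≈ 22.259°
cos(C) = (a² + b² − c²)/(2ab) = (31.36 + 65.61 − 169)/(2·5.6·8.1) = -72.03/90.72 ≈ -0.793981  ⇒  C ≈ 142.559°
Check: A + B + C ≈ 180°

A = 15.18°, B = 22.26°, C = 142.6°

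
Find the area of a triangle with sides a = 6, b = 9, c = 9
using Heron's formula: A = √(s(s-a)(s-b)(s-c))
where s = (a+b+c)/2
s = (6 + 9 + 9)/2 = 24/2 = 12
s − a = 6, s − b = 3, s − c = 3
s(s−a)(s−b)(s−c) = 12·6·3·3 = 648
Area = √648 ≈ 25.4558

s = 12.0, Area = 25.46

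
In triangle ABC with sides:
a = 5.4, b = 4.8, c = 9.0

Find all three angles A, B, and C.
Law of cosines for each angle (a² = 29.16, b² = 23.04, c² = 81):
cos(A) = (b² + c² − a²)/(2bc) = (23.04 + 81 − 29.16)/(2·4.8·9.0) = 74.88/86.4 ≈ 0.866667  ⇒  A ≈ 29.9264°
cos(B) = (a² + c² − b²)/(2ac) = (29.16 + 81 − 23.04)/(2·5.4·9.0) = 87.12/97.2 ≈ 0.896296  ⇒  B ≈ 26.3246°
cos(C) = (a² + b² − c²)/(2ab) = (29.16 + 23.04 − 81)/(2·5.4·4.8) = -28.8/51.84 ≈ -0.555556  ⇒  C ≈ 123.749°
Check: A + B + C ≈ 180°

A = 29.93°, B = 26.32°, C = 123.7°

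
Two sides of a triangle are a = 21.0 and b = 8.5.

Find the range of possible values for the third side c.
Triangle inequality: |a − b| < c < a + b
|a − b| = |21.0 − 8.5| = 12.5
a + b = 21.0 + 8.5 = 29.5

12.5 < c < 29.5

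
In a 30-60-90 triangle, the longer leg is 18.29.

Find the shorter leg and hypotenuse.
In a 30-60-90 triangle the sides are in ratio 1 : √3 : 2, so short leg = long leg/√3 and hypotenuse = 2·(short leg).
Short leg = 18.29/√3 ≈ 18.29/1.73205 ≈ 10.5597
Hypotenuse = 2·10.5597 ≈ 21.1195

Short leg = 10.56, Hypotenuse = 21.12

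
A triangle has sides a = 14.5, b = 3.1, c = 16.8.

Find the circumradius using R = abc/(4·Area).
First find the area with Heron's formula.
s = (14.5 + 3.1 + 16.8)/2 = 17.2
Area = √(s(s−a)(s−b)(s−c)) = √(17.2·2.7·14.1·0.4) ≈ √261.922 ≈ 16.184
abc = 14.5·3.1·16.8 = 755.16
R = abc/(4·Area) ≈ 755.16/(4·16.184) = 755.16/64.736 ≈ 11.6652

R = 11.67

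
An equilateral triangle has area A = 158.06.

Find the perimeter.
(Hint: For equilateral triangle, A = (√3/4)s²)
A = (√3/4)s²  ⇒  s² = 4A/√3 = 4·158.06/√3 = 632.24/1.73205 ≈ 365.024
s ≈ √365.024 ≈ 19.1056
Perimeter = 3s ≈ 3·19.1056 ≈ 57.3168

Perimeter = 57.32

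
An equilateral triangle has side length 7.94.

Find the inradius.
r = Area/s with s the semi-perimeter.
Area = (√3/4)·7.94² = (√3/4)·63.0436 ≈ 0.433013·63.0436 ≈ 27.2987
s = 3·7.94/2 = 11.91
r ≈ 27.2987/11.91 ≈ 2.29208
(Equivalently r = side/(2√3) = 7.94/3.4641 ≈ 2.29208.)

r = 2.292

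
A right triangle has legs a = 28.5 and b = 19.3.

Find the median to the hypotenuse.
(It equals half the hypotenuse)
Hypotenuse c = √(a² + b²) = √(812.25 + 372.49) = √1184.74 ≈ 34.4201
Median to hypotenuse = c/2 ≈ 34.4201/2 ≈ 17.21

Median = 17.21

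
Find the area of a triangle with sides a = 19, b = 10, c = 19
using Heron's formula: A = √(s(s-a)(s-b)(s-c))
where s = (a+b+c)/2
s = (19 + 10 + 19)/2 = 48/2 = 24
s − a = 5, s − b = 14, s − c = 5
s(s−a)(s−b)(s−c) = 24·5·14·5 = 8400
Area = √8400 ≈ 91.6515

s = 24.0, Area = 91.65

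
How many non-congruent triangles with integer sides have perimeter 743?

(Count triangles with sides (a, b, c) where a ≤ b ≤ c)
Let a ≤ b ≤ c with a + b + c = 743. The only binding inequality is a + b > c, i.e. 743 − c > c, so c < 743/2; and c ≥ 743/3 since c is the largest side.
So 248 ≤ c ≤ 371. For each c, b runs from ⌈(743 − c)/2⌉ up to c (then a = 743 − b − c satisfies 1 ≤ a ≤ b automatically), giving c − ⌈(743 − c)/2⌉ + 1 choices.
Summing over c: 1 + 3 + 4 + 6 + … + 184 + 186  (124 terms, c = 248, …, 371) = 11594
Check (closed form: nearest integer to p²/48 for even p, (p+3)²/48 for odd p): (743+3)²/48 = 746²/48 = 556516/48 ≈ 11594.08 → 11594

11594 triangles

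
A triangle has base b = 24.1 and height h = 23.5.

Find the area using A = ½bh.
A = ½·b·h = ½·24.1·23.5 = ½·566.35 = 283.175

Area = 283.175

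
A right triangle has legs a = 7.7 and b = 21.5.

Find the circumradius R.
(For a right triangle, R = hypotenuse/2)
Hypotenuse c = √(a² + b²) = √(59.29 + 462.25) = √521.54 ≈ 22.8373
R = c/2 ≈ 22.8373/2 ≈ 11.4186

R = 11.42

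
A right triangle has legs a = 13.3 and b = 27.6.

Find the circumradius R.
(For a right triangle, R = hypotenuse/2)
Hypotenuse c = √(a² + b²) = √(176.89 + 761.76) = √938.65 ≈ 30.6374
R = c/2 ≈ 30.6374/2 ≈ 15.3187

R = 15.32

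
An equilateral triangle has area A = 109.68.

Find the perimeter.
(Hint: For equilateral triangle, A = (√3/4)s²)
A = (√3/4)s²  ⇒  s² = 4A/√3 = 4·109.68/√3 = 438.72/1.73205 ≈ 253.295
s ≈ √253.295 ≈ 15.9152
Perimeter = 3s ≈ 3·15.9152 ≈ 47.7457

Perimeter = 47.75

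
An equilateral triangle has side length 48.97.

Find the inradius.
r = Area/s with s the semi-perimeter.
Area = (√3/4)·48.97² = (√3/4)·2398.0609 ≈ 0.433013·2398.0609 ≈ 1038.39
s = 3·48.97/2 = 73.455
r ≈ 1038.39/73.455 ≈ 14.1364
(Equivalently r = side/(2√3) = 48.97/3.4641 ≈ 14.1364.)

r = 14.14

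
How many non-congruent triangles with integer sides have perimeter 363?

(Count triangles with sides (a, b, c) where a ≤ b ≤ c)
Let a ≤ b ≤ c with a + b + c = 363. The only binding inequality is a + b > c, i.e. 363 − c > c, so c < 363/2; and c ≥ 363/3 since c is the largest side.
So 121 ≤ c ≤ 181. For each c, b runs from ⌈(363 − c)/2⌉ up to c (then a = 363 − b − c satisfies 1 ≤ a ≤ b automatically), giving c − ⌈(363 − c)/2⌉ + 1 choices.
Summing over c: 1 + 2 + 4 + 5 + … + 89 + 91  (61 terms, c = 121, …, 181) = 2791
Check (closed form: nearest integer to p²/48 for even p, (p+3)²/48 for odd p): (363+3)²/48 = 366²/48 = 133956/48 ≈ 2790.75 → 2791

2791 triangles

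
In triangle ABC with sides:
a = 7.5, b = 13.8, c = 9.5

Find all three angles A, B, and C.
Law of cosines for each angle (a² = 56.25, b² = 190.44, c² = 90.25):
cos(A) = (b² + c² − a²)/(2bc) = (190.44 + 90.25 − 56.25)/(2·13.8·9.5) = 224.44/262.2 ≈ 0.855988  ⇒  A ≈ 31.131°
cos(B) = (a² + c² − b²)/(2ac) = (56.25 + 90.25 − 190.44)/(2·7.5·9.5) = -43.94/142.5 ≈ -0.308351  ⇒  B ≈ 107.96°
cos(C) = (a² + b² − c²)/(2ab) = (56.25 + 190.44 − 90.25)/(2·7.5·13.8) = 156.44/207 ≈ 0.755749  ⇒  C ≈ 40.9092°
Check: A + B + C ≈ 180°

A = 31.13°, B = 108°, C = 40.91°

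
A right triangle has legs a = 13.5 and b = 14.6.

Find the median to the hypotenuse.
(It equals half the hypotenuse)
Hypotenuse c = √(a² + b²) = √(182.25 + 213.16) = √395.41 ≈ 19.8849
Median to hypotenuse = c/2 ≈ 19.8849/2 ≈ 9.94246

Median = 9.942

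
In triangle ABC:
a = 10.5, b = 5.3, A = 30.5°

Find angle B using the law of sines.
a/sin(A) = b/sin(B)  ⇒  sin(B) = b·sin(A)/a = 5.3·sin(30.5°)/10.5
sin(30.5°) ≈ 0.507538
sin(B) ≈ 5.3·0.507538/10.5 ≈ 2.68995/10.5 ≈ 0.256186
B = arcsin(0.256186) ≈ 14.8439°
(Since b ≤ a we need B ≤ A, so the obtuse alternative 180° − 14.8439° ≈ 165.156° is rejected.)

B = 14.84°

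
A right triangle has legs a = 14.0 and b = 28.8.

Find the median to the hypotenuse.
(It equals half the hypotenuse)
Hypotenuse c = √(a² + b²) = √(196 + 829.44) = √1025.44 ≈ 32.0225
Median to hypotenuse = c/2 ≈ 32.0225/2 ≈ 16.0112

Median = 16.01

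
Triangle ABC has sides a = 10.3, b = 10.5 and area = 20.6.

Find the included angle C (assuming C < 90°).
Area = ½·a·b·sin(C)  ⇒  sin(C) = 2·Area/(a·b) = 2·20.6/(10.3·10.5) = 41.2/108.15 ≈ 0.380952
C = arcsin(0.380952) ≈ 22.3927° (taking the acute solution since C < 90°)

C = 22.39°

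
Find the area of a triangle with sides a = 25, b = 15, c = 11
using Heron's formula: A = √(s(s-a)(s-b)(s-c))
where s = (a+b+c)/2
s = (25 + 15 + 11)/2 = 51/2 = 25.5
s − a = 0.5, s − b = 10.5, s − c = 14.5
s(s−a)(s−b)(s−c) = 25.5·0.5·10.5·14.5 = 1941.1875
Area = √1941.1875 ≈ 44.0589

s = 25.5, Area = 44.06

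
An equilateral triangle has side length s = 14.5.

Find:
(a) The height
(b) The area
(a) The height splits the triangle into two 30-60-90 halves: h = s·√3/2 = 14.5·1.73205/2 ≈ 25.1147/2 ≈ 12.5574
(b) Area = (√3/4)·s² = (√3/4)·14.5² = (√3/4)·210.25 ≈ 0.433013·210.25 ≈ 91.0409

Height = 12.56, Area = 91.04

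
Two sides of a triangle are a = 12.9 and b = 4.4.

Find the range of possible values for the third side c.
Triangle inequality: |a − b| < c < a + b
|a − b| = |12.9 − 4.4| = 8.5
a + b = 12.9 + 4.4 = 17.3

8.5 < c < 17.3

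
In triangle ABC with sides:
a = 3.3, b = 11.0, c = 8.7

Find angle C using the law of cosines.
c² = a² + b² − 2ab·cos(C)  ⇒  cos(C) = (a² + b² − c²)/(2ab)
cos(C) = (3.3² + 11.0² − 8.7²)/(2·3.3·11.0) = (10.89 + 121 − 75.69)/72.6 = 56.2/72.6 ≈ 0.774105
C = arccos(0.774105) ≈ 39.2761°

C = 39.28°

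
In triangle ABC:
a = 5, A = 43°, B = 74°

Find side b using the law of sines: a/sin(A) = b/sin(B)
a/sin(A) = b/sin(B)  ⇒  b = a·sin(B)/sin(A) = 5·sin(74°)/sin(43°)
sin(74°) ≈ 0.961262, sin(43°) ≈ 0.681998
b ≈ 5·0.961262/0.681998 ≈ 4.80631/0.681998 ≈ 7.04739

b = 7.047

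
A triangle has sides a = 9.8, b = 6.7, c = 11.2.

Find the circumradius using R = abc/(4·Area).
First find the area with Heron's formula.
s = (9.8 + 6.7 + 11.2)/2 = 13.85
Area = √(s(s−a)(s−b)(s−c)) = √(13.85·4.05·7.15·2.65) ≈ √1062.81 ≈ 32.6008
abc = 9.8·6.7·11.2 = 735.392
R = abc/(4·Area) ≈ 735.392/(4·32.6008) = 735.392/130.403 ≈ 5.63937

R = 5.639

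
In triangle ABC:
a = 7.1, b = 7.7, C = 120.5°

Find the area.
Two sides and the included angle (SAS): A = ½·a·b·sin(C) = ½·7.1·7.7·sin(120.5°)
sin(120.5°) ≈ 0.861629
A ≈ ½·54.67·0.861629 = 27.335·0.861629 ≈ 23.5526

Area = 23.55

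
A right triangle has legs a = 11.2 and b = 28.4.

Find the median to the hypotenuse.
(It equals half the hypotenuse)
Hypotenuse c = √(a² + b²) = √(125.44 + 806.56) = √932 ≈ 30.5287
Median to hypotenuse = c/2 ≈ 30.5287/2 ≈ 15.2643

Median = 15.26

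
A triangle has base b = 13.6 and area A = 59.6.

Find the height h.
A = ½·b·h  ⇒  h = 2A/b = 2·59.6/13.6 = 119.2/13.6 ≈ 8.76471

h = 8.765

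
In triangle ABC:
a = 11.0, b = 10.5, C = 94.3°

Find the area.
Two sides and the included angle (SAS): A = ½·a·b·sin(C) = ½·11.0·10.5·sin(94.3°)
sin(94.3°) ≈ 0.997185
A ≈ ½·115.5·0.997185 = 57.75·0.997185 ≈ 57.5874

Area = 57.59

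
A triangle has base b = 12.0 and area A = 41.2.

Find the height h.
A = ½·b·h  ⇒  h = 2A/b = 2·41.2/12.0 = 82.4/12.0 ≈ 6.86667

h = 6.867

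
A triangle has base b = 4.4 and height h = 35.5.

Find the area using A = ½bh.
A = ½·b·h = ½·4.4·35.5 = ½·156.2 = 78.1

Area = 78.1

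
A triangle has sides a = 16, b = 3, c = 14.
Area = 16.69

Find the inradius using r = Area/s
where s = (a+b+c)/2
s = (16 + 3 + 14)/2 = 33/2 = 16.5
r = Area/s = 16.69/16.5 ≈ 1.01152

r = 1.012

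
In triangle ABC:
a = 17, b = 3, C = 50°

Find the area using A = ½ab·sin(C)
A = ½·a·b·sin(C) = ½·17·3·sin(50°)
sin(50°) ≈ 0.766044
A ≈ ½·51·0.766044 = 25.5·0.766044 ≈ 19.5341

Area = 19.53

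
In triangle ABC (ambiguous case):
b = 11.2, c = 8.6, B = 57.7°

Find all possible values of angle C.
b/sin(B) = c/sin(C)  ⇒  sin(C) = c·sin(B)/b = 8.6·sin(57.7°)/11.2
sin(57.7°) ≈ 0.845262
sin(C) ≈ 8.6·0.845262/11.2 ≈ 7.26925/11.2 ≈ 0.64904
Candidate 1: C₁ = arcsin(0.64904) ≈ 40.4693°  →  A = 180° − 57.7° − 40.4693° ≈ 81.8307° > 0, valid
Candidate 2: C₂ = 180° − C₁ ≈ 139.531°  →  A = 180° − 57.7° − 139.531° ≈ -17.2307° ≤ 0, not a valid triangle

C = 40.47° (one solution)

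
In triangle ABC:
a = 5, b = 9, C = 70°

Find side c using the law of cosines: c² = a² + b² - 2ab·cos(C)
c² = 5² + 9² − 2·5·9·cos(70°)
cos(70°) ≈ 0.34202
c² ≈ 25 + 81 − 90·(0.34202) ≈ 106 − 30.7818 ≈ 75.2182
c ≈ √75.2182 ≈ 8.67284

c = 8.673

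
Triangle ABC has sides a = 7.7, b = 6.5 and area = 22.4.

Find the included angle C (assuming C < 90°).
Area = ½·a·b·sin(C)  ⇒  sin(C) = 2·Area/(a·b) = 2·22.4/(7.7·6.5) = 44.8/50.05 ≈ 0.895105
C = arcsin(0.895105) ≈ 63.5219° (taking the acute solution since C < 90°)

C = 63.52°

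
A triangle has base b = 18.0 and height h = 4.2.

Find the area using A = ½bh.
A = ½·b·h = ½·18.0·4.2 = ½·75.6 = 37.8

Area = 37.8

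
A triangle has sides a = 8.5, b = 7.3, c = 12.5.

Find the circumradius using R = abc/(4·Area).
First find the area with Heron's formula.
s = (8.5 + 7.3 + 12.5)/2 = 14.15
Area = √(s(s−a)(s−b)(s−c)) = √(14.15·5.65·6.85·1.65) ≈ √903.607 ≈ 30.0601
abc = 8.5·7.3·12.5 = 775.625
R = abc/(4·Area) ≈ 775.625/(4·30.0601) = 775.625/120.24 ≈ 6.45063

R = 6.451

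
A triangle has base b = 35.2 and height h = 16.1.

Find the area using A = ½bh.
A = ½·b·h = ½·35.2·16.1 = ½·566.72 = 283.36

Area = 283.36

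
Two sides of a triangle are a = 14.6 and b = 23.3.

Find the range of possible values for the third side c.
Triangle inequality: |a − b| < c < a + b
|a − b| = |14.6 − 23.3| = 8.7
a + b = 14.6 + 23.3 = 37.9

8.7 < c < 37.9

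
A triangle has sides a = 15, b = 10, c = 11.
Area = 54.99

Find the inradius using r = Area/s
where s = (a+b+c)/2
s = (15 + 10 + 11)/2 = 36/2 = 18
r = Area/s = 54.99/18 ≈ 3.055

r = 3.055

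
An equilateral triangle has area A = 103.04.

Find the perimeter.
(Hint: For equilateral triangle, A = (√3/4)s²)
A = (√3/4)s²  ⇒  s² = 4A/√3 = 4·103.04/√3 = 412.16/1.73205 ≈ 237.961
s ≈ √237.961 ≈ 15.426
Perimeter = 3s ≈ 3·15.426 ≈ 46.2779

Perimeter = 46.28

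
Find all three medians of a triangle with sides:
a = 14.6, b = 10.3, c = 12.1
Median formula: m_a = ½√(2b² + 2c² − a²) (and cyclically). a² = 213.16, b² = 106.09, c² = 146.41.
m_a = ½√(2·106.09 + 2·146.41 − 213.16) = ½√291.84 ≈ ½·17.0833 ≈ 8.54166
m_b = ½√(2·213.16 + 2·146.41 − 106.09) = ½√613.05 ≈ ½·24.7598 ≈ 12.3799
m_c = ½√(2·213.16 + 2·106.09 − 146.41) = ½√492.09 ≈ ½·22.1831 ≈ 11.0916

m_a = 8.542, m_b = 12.38, m_c = 11.09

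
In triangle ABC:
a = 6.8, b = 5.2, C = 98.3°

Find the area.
Two sides and the included angle (SAS): A = ½·a·b·sin(C) = ½·6.8·5.2·sin(98.3°)
sin(98.3°) ≈ 0.989526
A ≈ ½·35.36·0.989526 = 17.68·0.989526 ≈ 17.4948

Area = 17.49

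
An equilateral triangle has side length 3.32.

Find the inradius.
r = Area/s with s the semi-perimeter.
Area = (√3/4)·3.32² = (√3/4)·11.0224 ≈ 0.433013·11.0224 ≈ 4.77284
s = 3·3.32/2 = 4.98
r ≈ 4.77284/4.98 ≈ 0.958401
(Equivalently r = side/(2√3) = 3.32/3.4641 ≈ 0.958401.)

r = 0.9584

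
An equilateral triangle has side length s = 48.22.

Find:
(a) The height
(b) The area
(a) The height splits the triangle into two 30-60-90 halves: h = s·√3/2 = 48.22·1.73205/2 ≈ 83.5195/2 ≈ 41.7597
(b) Area = (√3/4)·s² = (√3/4)·48.22² = (√3/4)·2325.1684 ≈ 0.433013·2325.1684 ≈ 1006.83

Height = 41.76, Area = 1007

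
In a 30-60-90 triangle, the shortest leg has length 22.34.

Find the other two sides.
In a 30-60-90 triangle the sides are in ratio 1 : √3 : 2 (short leg : long leg : hypotenuse).
Long leg = 22.34·√3 ≈ 22.34·1.73205 ≈ 38.694
Hypotenuse = 2·22.34 = 44.68

Long leg = 22.34√3 = 38.69, Hypotenuse = 44.68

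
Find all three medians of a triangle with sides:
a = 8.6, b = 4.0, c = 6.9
Median formula: m_a = ½√(2b² + 2c² − a²) (and cyclically). a² = 73.96, b² = 16, c² = 47.61.
m_a = ½√(2·16 + 2·47.61 − 73.96) = ½√53.26 ≈ ½·7.29794 ≈ 3.64897
m_b = ½√(2·73.96 + 2·47.61 − 16) = ½√227.14 ≈ ½·15.0712 ≈ 7.53558
m_c = ½√(2·73.96 + 2·16 − 47.61) = ½√132.31 ≈ ½·11.5026 ≈ 5.7513

m_a = 3.649, m_b = 7.536, m_c = 5.751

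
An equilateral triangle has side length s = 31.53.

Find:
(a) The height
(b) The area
(a) The height splits the triangle into two 30-60-90 halves: h = s·√3/2 = 31.53·1.73205/2 ≈ 54.6116/2 ≈ 27.3058
(b) Area = (√3/4)·s² = (√3/4)·31.53² = (√3/4)·994.1409 ≈ 0.433013·994.1409 ≈ 430.476

Height = 27.31, Area = 430.5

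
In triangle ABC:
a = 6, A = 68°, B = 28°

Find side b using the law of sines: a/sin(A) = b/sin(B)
a/sin(A) = b/sin(B)  ⇒  b = a·sin(B)/sin(A) = 6·sin(28°)/sin(68°)
sin(28°) ≈ 0.469472, sin(68°) ≈ 0.927184
b ≈ 6·0.469472/0.927184 ≈ 2.81683/0.927184 ≈ 3.03805

b = 3.038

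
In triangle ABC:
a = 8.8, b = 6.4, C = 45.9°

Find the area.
Two sides and the included angle (SAS): A = ½·a·b·sin(C) = ½·8.8·6.4·sin(45.9°)
sin(45.9°) ≈ 0.718126
A ≈ ½·56.32·0.718126 = 28.16·0.718126 ≈ 20.2224

Area = 20.22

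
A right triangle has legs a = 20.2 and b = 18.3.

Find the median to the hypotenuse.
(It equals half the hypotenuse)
Hypotenuse c = √(a² + b²) = √(408.04 + 334.89) = √742.93 ≈ 27.2567
Median to hypotenuse = c/2 ≈ 27.2567/2 ≈ 13.6284

Median = 13.63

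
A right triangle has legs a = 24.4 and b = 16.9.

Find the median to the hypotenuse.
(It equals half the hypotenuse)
Hypotenuse c = √(a² + b²) = √(595.36 + 285.61) = √880.97 ≈ 29.6811
Median to hypotenuse = c/2 ≈ 29.6811/2 ≈ 14.8406

Median = 14.84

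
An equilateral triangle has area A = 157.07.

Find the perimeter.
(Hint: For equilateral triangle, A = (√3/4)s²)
A = (√3/4)s²  ⇒  s² = 4A/√3 = 4·157.07/√3 = 628.28/1.73205 ≈ 362.738
s ≈ √362.738 ≈ 19.0457
Perimeter = 3s ≈ 3·19.0457 ≈ 57.137

Perimeter = 57.14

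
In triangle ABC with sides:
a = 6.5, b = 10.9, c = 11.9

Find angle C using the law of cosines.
c² = a² + b² − 2ab·cos(C)  ⇒  cos(C) = (a² + b² − c²)/(2ab)
cos(C) = (6.5² + 10.9² − 11.9²)/(2·6.5·10.9) = (42.25 + 118.81 − 141.61)/141.7 = 19.45/141.7 ≈ 0.137262
C = arccos(0.137262) ≈ 82.1106°

C = 82.11°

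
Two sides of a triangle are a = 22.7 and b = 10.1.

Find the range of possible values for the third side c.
Triangle inequality: |a − b| < c < a + b
|a − b| = |22.7 − 10.1| = 12.6
a + b = 22.7 + 10.1 = 32.8

12.6 < c < 32.8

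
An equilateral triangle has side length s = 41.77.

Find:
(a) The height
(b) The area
(a) The height splits the triangle into two 30-60-90 halves: h = s·√3/2 = 41.77·1.73205/2 ≈ 72.3478/2 ≈ 36.1739
(b) Area = (√3/4)·s² = (√3/4)·41.77² = (√3/4)·1744.7329 ≈ 0.433013·1744.7329 ≈ 755.492

Height = 36.17, Area = 755.5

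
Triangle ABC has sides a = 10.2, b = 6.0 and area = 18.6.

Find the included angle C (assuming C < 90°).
Area = ½·a·b·sin(C)  ⇒  sin(C) = 2·Area/(a·b) = 2·18.6/(10.2·6.0) = 37.2/61.2 ≈ 0.607843
C = arcsin(0.607843) ≈ 37.4337° (taking the acute solution since C < 90°)

C = 37.43°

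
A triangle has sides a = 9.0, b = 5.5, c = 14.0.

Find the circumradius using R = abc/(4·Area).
First find the area with Heron's formula.
s = (9.0 + 5.5 + 14.0)/2 = 14.25
Area = √(s(s−a)(s−b)(s−c)) = √(14.25·5.25·8.75·0.25) ≈ √163.652 ≈ 12.7927
abc = 9.0·5.5·14.0 = 693
R = abc/(4·Area) ≈ 693/(4·12.7927) = 693/51.1707 ≈ 13.5429

R = 13.54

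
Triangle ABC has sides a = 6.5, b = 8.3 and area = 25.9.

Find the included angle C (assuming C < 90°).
Area = ½·a·b·sin(C)  ⇒  sin(C) = 2·Area/(a·b) = 2·25.9/(6.5·8.3) = 51.8/53.95 ≈ 0.960148
C = arcsin(0.960148) ≈ 73.7702° (taking the acute solution since C < 90°)

C = 73.77°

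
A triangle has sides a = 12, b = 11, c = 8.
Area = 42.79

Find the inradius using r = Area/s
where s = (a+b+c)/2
s = (12 + 11 + 8)/2 = 31/2 = 15.5
r = Area/s = 42.79/15.5 ≈ 2.76065

r = 2.761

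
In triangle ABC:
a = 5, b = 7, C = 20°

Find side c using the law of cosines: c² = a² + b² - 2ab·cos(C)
c² = 5² + 7² − 2·5·7·cos(20°)
cos(20°) ≈ 0.939693
c² ≈ 25 + 49 − 70·(0.939693) ≈ 74 − 65.7785 ≈ 8.22152
c ≈ √8.22152 ≈ 2.86732

c = 2.867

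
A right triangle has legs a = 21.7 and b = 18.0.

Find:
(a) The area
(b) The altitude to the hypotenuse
(a) The legs are perpendicular, so Area = ½·a·b = ½·21.7·18.0 = ½·390.6 = 195.3
(b) Hypotenuse c = √(a² + b²) = √(470.89 + 324) = √794.89 ≈ 28.1938
    Area = ½·c·h_c  ⇒  h_c = 2·Area/c = 390.6/28.1938 ≈ 13.8541

Area = 195.3, h_c = 13.85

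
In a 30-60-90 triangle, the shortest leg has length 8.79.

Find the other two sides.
In a 30-60-90 triangle the sides are in ratio 1 : √3 : 2 (short leg : long leg : hypotenuse).
Long leg = 8.79·√3 ≈ 8.79·1.73205 ≈ 15.2247
Hypotenuse = 2·8.79 = 17.58

Long leg = 8.79√3 = 15.22, Hypotenuse = 17.58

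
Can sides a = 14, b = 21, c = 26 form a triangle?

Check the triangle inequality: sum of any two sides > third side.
a + b vs c: 14 + 21 = 35 > 26  ✓
a + c vs b: 14 + 26 = 40 > 21  ✓
b + c vs a: 21 + 26 = 47 > 14  ✓

Yes, triangle inequality satisfied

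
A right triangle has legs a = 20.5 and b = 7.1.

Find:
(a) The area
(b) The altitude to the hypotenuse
(a) The legs are perpendicular, so Area = ½·a·b = ½·20.5·7.1 = ½·145.55 = 72.775
(b) Hypotenuse c = √(a² + b²) = √(420.25 + 50.41) = √470.66 ≈ 21.6947
    Area = ½·c·h_c  ⇒  h_c = 2·Area/c = 145.55/21.6947 ≈ 6.70901

Area = 72.775, h_c = 6.709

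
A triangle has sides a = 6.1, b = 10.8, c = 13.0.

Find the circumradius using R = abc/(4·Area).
First find the area with Heron's formula.
s = (6.1 + 10.8 + 13.0)/2 = 14.95
Area = √(s(s−a)(s−b)(s−c)) = √(14.95·8.85·4.15·1.95) ≈ √1070.7 ≈ 32.7215
abc = 6.1·10.8·13.0 = 856.44
R = abc/(4·Area) ≈ 856.44/(4·32.7215) = 856.44/130.886 ≈ 6.5434

R = 6.543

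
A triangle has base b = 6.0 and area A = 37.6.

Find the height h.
A = ½·b·h  ⇒  h = 2A/b = 2·37.6/6.0 = 75.2/6.0 ≈ 12.5333

h = 12.53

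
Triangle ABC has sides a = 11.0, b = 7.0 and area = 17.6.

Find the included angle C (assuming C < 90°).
Area = ½·a·b·sin(C)  ⇒  sin(C) = 2·Area/(a·b) = 2·17.6/(11.0·7.0) = 35.2/77 ≈ 0.457143
C = arcsin(0.457143) ≈ 27.2029° (taking the acute solution since C < 90°)

C = 27.2°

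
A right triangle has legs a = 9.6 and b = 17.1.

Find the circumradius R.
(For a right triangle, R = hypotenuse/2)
Hypotenuse c = √(a² + b²) = √(92.16 + 292.41) = √384.57 ≈ 19.6105
R = c/2 ≈ 19.6105/2 ≈ 9.80523

R = 9.805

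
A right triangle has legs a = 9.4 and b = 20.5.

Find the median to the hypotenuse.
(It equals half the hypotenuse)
Hypotenuse c = √(a² + b²) = √(88.36 + 420.25) = √508.61 ≈ 22.5524
Median to hypotenuse = c/2 ≈ 22.5524/2 ≈ 11.2762

Median = 11.28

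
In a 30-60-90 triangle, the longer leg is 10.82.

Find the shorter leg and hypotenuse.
In a 30-60-90 triangle the sides are in ratio 1 : √3 : 2, so short leg = long leg/√3 and hypotenuse = 2·(short leg).
Short leg = 10.82/√3 ≈ 10.82/1.73205 ≈ 6.24693
Hypotenuse = 2·6.24693 ≈ 12.4939

Short leg = 6.247, Hypotenuse = 12.49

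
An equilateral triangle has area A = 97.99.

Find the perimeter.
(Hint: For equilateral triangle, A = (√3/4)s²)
A = (√3/4)s²  ⇒  s² = 4A/√3 = 4·97.99/√3 = 391.96/1.73205 ≈ 226.298
s ≈ √226.298 ≈ 15.0432
Perimeter = 3s ≈ 3·15.0432 ≈ 45.1296

Perimeter = 45.13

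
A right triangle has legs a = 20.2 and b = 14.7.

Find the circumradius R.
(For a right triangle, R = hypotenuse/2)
Hypotenuse c = √(a² + b²) = √(408.04 + 216.09) = √624.13 ≈ 24.9826
R = c/2 ≈ 24.9826/2 ≈ 12.4913

R = 12.49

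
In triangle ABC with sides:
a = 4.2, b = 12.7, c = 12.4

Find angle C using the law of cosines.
c² = a² + b² − 2ab·cos(C)  ⇒  cos(C) = (a² + b² − c²)/(2ab)
cos(C) = (4.2² + 12.7² − 12.4²)/(2·4.2·12.7) = (17.64 + 161.29 − 153.76)/106.68 = 25.17/106.68 ≈ 0.235939
C = arccos(0.235939) ≈ 76.353°

C = 76.35°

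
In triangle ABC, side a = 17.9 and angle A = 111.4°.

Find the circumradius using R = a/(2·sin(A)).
R = a/(2·sin(A)) = 17.9/(2·sin(111.4°))
sin(111.4°) ≈ 0.931056
R ≈ 17.9/(2·0.931056) = 17.9/1.86211 ≈ 9.61274

R = 9.613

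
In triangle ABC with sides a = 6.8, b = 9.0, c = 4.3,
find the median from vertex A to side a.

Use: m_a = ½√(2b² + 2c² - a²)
m_a = ½√(2·9.0² + 2·4.3² − 6.8²) = ½√(2·81 + 2·18.49 − 46.24) = ½√(162 + 36.98 − 46.24) = ½√152.74
√152.74 ≈ 12.3588, so m_a ≈ 6.1794

m_a = 6.179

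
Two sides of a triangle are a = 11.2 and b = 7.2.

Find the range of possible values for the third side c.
Triangle inequality: |a − b| < c < a + b
|a − b| = |11.2 − 7.2| = 4
a + b = 11.2 + 7.2 = 18.4

4 < c < 18.4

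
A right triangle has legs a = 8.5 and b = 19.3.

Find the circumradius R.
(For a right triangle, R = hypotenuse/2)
Hypotenuse c = √(a² + b²) = √(72.25 + 372.49) = √444.74 ≈ 21.0889
R = c/2 ≈ 21.0889/2 ≈ 10.5444

R = 10.54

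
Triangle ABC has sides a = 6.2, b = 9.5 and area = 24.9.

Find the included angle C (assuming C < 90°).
Area = ½·a·b·sin(C)  ⇒  sin(C) = 2·Area/(a·b) = 2·24.9/(6.2·9.5) = 49.8/58.9 ≈ 0.845501
C = arcsin(0.845501) ≈ 57.7256° (taking the acute solution since C < 90°)

C = 57.73°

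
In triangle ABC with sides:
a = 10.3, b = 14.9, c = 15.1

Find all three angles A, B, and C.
Law of cosines for each angle (a² = 106.09, b² = 222.01, c² = 228.01):
cos(A) = (b² + c² − a²)/(2bc) = (222.01 + 228.01 − 106.09)/(2·14.9·15.1) = 343.93/449.98 ≈ 0.764323  ⇒  A ≈ 40.1532°
cos(B) = (a² + c² − b²)/(2ac) = (106.09 + 228.01 − 222.01)/(2·10.3·15.1) = 112.09/311.06 ≈ 0.360348  ⇒  B ≈ 68.8784°
cos(C) = (a² + b² − c²)/(2ab) = (106.09 + 222.01 − 228.01)/(2·10.3·14.9) = 100.09/306.94 ≈ 0.32609  ⇒  C ≈ 70.9684°
Check: A + B + C ≈ 180°

A = 40.15°, B = 68.88°, C = 70.97°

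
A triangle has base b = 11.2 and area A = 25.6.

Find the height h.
A = ½·b·h  ⇒  h = 2A/b = 2·25.6/11.2 = 51.2/11.2 ≈ 4.57143

h = 4.571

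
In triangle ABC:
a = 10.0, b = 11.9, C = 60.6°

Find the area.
Two sides and the included angle (SAS): A = ½·a·b·sin(C) = ½·10.0·11.9·sin(60.6°)
sin(60.6°) ≈ 0.871214
A ≈ ½·119·0.871214 = 59.5·0.871214 ≈ 51.8372

Area = 51.84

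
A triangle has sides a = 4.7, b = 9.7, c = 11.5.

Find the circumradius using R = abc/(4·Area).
First find the area with Heron's formula.
s = (4.7 + 9.7 + 11.5)/2 = 12.95
Area = √(s(s−a)(s−b)(s−c)) = √(12.95·8.25·3.25·1.45) ≈ √503.472 ≈ 22.4382
abc = 4.7·9.7·11.5 = 524.285
R = abc/(4·Area) ≈ 524.285/(4·22.4382) = 524.285/89.7527 ≈ 5.84144

R = 5.841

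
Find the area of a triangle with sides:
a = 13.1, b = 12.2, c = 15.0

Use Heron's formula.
s = (13.1 + 12.2 + 15.0)/2 = 40.3/2 = 20.15
s − a = 7.05, s − b = 7.95, s − c = 5.15
s(s−a)(s−b)(s−c) = 20.15·7.05·7.95·5.15 ≈ 5816.19
Area = √5816.19 ≈ 76.2639

Area = 76.26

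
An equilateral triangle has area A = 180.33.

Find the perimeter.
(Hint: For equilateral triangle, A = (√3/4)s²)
A = (√3/4)s²  ⇒  s² = 4A/√3 = 4·180.33/√3 = 721.32/1.73205 ≈ 416.454
s ≈ √416.454 ≈ 20.4072
Perimeter = 3s ≈ 3·20.4072 ≈ 61.2216

Perimeter = 61.22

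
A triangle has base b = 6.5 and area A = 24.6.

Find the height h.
A = ½·b·h  ⇒  h = 2A/b = 2·24.6/6.5 = 49.2/6.5 ≈ 7.56923

h = 7.569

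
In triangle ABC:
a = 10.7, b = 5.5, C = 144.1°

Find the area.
Two sides and the included angle (SAS): A = ½·a·b·sin(C) = ½·10.7·5.5·sin(144.1°)
sin(144.1°) ≈ 0.586372
A ≈ ½·58.85·0.586372 = 29.425·0.586372 ≈ 17.254

Area = 17.25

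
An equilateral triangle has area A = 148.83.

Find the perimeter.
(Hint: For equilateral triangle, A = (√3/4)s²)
A = (√3/4)s²  ⇒  s² = 4A/√3 = 4·148.83/√3 = 595.32/1.73205 ≈ 343.708
s ≈ √343.708 ≈ 18.5394
Perimeter = 3s ≈ 3·18.5394 ≈ 55.6181

Perimeter = 55.62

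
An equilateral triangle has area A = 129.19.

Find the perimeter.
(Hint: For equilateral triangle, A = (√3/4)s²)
A = (√3/4)s²  ⇒  s² = 4A/√3 = 4·129.19/√3 = 516.76/1.73205 ≈ 298.352
s ≈ √298.352 ≈ 17.2729
Perimeter = 3s ≈ 3·17.2729 ≈ 51.8186

Perimeter = 51.82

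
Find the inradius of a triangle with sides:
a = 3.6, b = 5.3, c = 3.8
r = Area/s where s is the semi-perimeter.
s = (3.6 + 5.3 + 3.8)/2 = 12.7/2 = 6.35
Area = √(s(s−a)(s−b)(s−c)) = √(6.35·2.75·1.05·2.55) ≈ √46.7558 ≈ 6.83782
r ≈ 6.83782/6.35 ≈ 1.07682

r = 1.077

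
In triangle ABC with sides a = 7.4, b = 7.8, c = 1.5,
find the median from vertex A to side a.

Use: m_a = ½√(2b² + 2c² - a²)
m_a = ½√(2·7.8² + 2·1.5² − 7.4²) = ½√(2·60.84 + 2·2.25 − 54.76) = ½√(121.68 + 4.5 − 54.76) = ½√71.42
√71.42 ≈ 8.45104, so m_a ≈ 4.22552

m_a = 4.226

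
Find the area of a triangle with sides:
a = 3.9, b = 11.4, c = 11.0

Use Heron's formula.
s = (3.9 + 11.4 + 11.0)/2 = 26.3/2 = 13.15
s − a = 9.25, s − b = 1.75, s − c = 2.15
s(s−a)(s−b)(s−c) = 13.15·9.25·1.75·2.15 ≈ 457.661
Area = √457.661 ≈ 21.393

Area = 21.39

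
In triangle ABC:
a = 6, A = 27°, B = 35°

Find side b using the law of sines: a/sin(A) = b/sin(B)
a/sin(A) = b/sin(B)  ⇒  b = a·sin(B)/sin(A) = 6·sin(35°)/sin(27°)
sin(35°) ≈ 0.573576, sin(27°) ≈ 0.45399
b ≈ 6·0.573576/0.45399 ≈ 3.44146/0.45399 ≈ 7.58046

b = 7.58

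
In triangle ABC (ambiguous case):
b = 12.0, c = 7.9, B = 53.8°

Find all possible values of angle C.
b/sin(B) = c/sin(C)  ⇒  sin(C) = c·sin(B)/b = 7.9·sin(53.8°)/12.0
sin(53.8°) ≈ 0.80696
sin(C) ≈ 7.9·0.80696/12.0 ≈ 6.37499/12.0 ≈ 0.531249
Candidate 1: C₁ = arcsin(0.531249) ≈ 32.0899°  →  A = 180° − 53.8° − 32.0899° ≈ 94.1101° > 0, valid
Candidate 2: C₂ = 180° − C₁ ≈ 147.91°  →  A = 180° − 53.8° − 147.91° ≈ -21.7101° ≤ 0, not a valid triangle

C = 32.09° (one solution)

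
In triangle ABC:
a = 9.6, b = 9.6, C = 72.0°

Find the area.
Two sides and the included angle (SAS): A = ½·a·b·sin(C) = ½·9.6·9.6·sin(72.0°)
sin(72.0°) ≈ 0.951057
A ≈ ½·92.16·0.951057 = 46.08·0.951057 ≈ 43.8247

Area = 43.82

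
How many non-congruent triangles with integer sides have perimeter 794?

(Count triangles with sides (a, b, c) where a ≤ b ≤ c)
Let a ≤ b ≤ c with a + b + c = 794. The only binding inequality is a + b > c, i.e. 794 − c > c, so c < 794/2; and c ≥ 794/3 since c is the largest side.
So 265 ≤ c ≤ 396. For each c, b runs from ⌈(794 − c)/2⌉ up to c (then a = 794 − b − c satisfies 1 ≤ a ≤ b automatically), giving c − ⌈(794 − c)/2⌉ + 1 choices.
Summing over c: 1 + 3 + 4 + 6 + … + 196 + 198  (132 terms, c = 265, …, 396) = 13134
Check (closed form: nearest integer to p²/48 for even p, (p+3)²/48 for odd p): 794²/48 = 630436/48 ≈ 13134.08 → 13134

13134 triangles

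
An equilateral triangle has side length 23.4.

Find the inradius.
r = Area/s with s the semi-perimeter.
Area = (√3/4)·23.4² = (√3/4)·547.56 ≈ 0.433013·547.56 ≈ 237.1
s = 3·23.4/2 = 35.1
r ≈ 237.1/35.1 ≈ 6.755
(Equivalently r = side/(2√3) = 23.4/3.4641 ≈ 6.755.)

r = 6.755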